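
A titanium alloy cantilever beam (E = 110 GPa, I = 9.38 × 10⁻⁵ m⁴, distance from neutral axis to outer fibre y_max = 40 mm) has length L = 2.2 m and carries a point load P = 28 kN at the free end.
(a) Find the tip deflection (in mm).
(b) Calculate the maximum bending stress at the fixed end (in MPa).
(a) Tip deflection of a cantilever with an end point load: δ = P·L^3 / (3·E·I). Convert P = 28 kN = 28000 N, E = 110 GPa = 1.1 × 10¹¹ Pa.
  δ = (28000 × 2.2^3) / (3 × (1.1 × 10¹¹) × (9.38 × 10⁻⁵)) = 0.009632 m = 9.632 mm
(b) Maximum bending moment at the fixed end: M = P·L = 28000 × 2.2 = 61600 N·m. Convert y_max = 40 mm = 0.04 m.
  σ = M·y_max / I = (61600 × 0.04) / (9.38 × 10⁻⁵) = 2.627 × 10⁷ Pa = 26.27 MPa
Final answer: (a) δ = 9.632 mm, (b) σ = 26.27 MPa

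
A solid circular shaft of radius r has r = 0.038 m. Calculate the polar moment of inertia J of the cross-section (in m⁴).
Model: a solid circular shaft of radius r, so J = (π·r^4) / 2.
Substitute:
  J = (π × 0.038^4) / 2
  J = 3.275 × 10⁻⁶ m⁴
Final answer: J = 3.275 × 10⁻⁶ m⁴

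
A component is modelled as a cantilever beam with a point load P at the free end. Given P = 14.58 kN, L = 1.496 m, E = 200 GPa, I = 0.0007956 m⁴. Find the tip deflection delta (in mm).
Model: a cantilever beam with a point load P at the free end, so delta = (P·L^3) / (3·E·I).
Convert to SI units:
  P = 14.58 kN = 14580 N
  E = 200 GPa = 2 × 10¹¹ Pa
Substitute:
  delta = (14580 × 1.496^3) / (3 × (2 × 10¹¹) × 0.0007956)
  delta = 0.0001023 m
Convert: delta = 0.0001023 m = 0.1023 mm
Final answer: delta = 0.1023 mm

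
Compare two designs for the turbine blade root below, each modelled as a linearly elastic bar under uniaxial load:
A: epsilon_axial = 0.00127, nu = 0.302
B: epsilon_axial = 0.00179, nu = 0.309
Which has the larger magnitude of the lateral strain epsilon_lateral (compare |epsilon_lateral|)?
Model: a linearly elastic bar under uniaxial load, so epsilon_lateral = -nu·epsilon_axial (SI units).
  A: epsilon_lateral = -(0.302 × 0.00127) = -0.0003835
  B: epsilon_lateral = -(0.309 × 0.00179) = -0.0005531
|epsilon_lateral|: A = 0.0003835, B = 0.0005531, so B is larger in magnitude.
Final answer: B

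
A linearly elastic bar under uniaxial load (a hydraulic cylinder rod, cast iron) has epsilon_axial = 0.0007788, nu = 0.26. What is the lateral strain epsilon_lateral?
Model: a linearly elastic bar under uniaxial load, so epsilon_lateral = -nu·epsilon_axial.
Substitute:
  epsilon_lateral = -(0.26 × 0.0007788)
  epsilon_lateral = -0.0002025
Final answer: epsilon_lateral = -0.0002025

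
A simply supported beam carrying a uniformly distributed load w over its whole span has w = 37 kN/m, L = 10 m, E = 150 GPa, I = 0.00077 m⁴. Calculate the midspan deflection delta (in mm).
Model: a simply supported beam carrying a uniformly distributed load w over its whole span, so delta = (5·w·L^4) / (384·E·I).
Convert to SI units:
  w = 37 kN/m = 37000 N/m
  E = 150 GPa = 1.5 × 10¹¹ Pa
Substitute:
  delta = (5 × 37000 × 10^4) / (384 × (1.5 × 10¹¹) × 0.00077)
  delta = 0.04171 m
Convert: delta = 0.04171 m = 41.71 mm
Final answer: delta = 41.71 mm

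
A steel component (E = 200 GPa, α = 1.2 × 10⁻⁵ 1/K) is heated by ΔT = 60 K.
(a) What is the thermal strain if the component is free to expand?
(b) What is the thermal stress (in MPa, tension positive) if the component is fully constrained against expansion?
(a) Free thermal strain ε_th = α·ΔT = (1.2 × 10⁻⁵) × 60 = 0.00072
(b) Fully constrained, the expansion is suppressed, so σ = -E·α·ΔT. Convert E = 200 GPa = 2 × 10¹¹ Pa.
  σ = -(2 × 10¹¹) × (1.2 × 10⁻⁵) × 60 = -1.44 × 10⁸ Pa = -144 MPa (compressive)
Final answer: (a) ε_th = 0.00072, (b) σ = -144 MPa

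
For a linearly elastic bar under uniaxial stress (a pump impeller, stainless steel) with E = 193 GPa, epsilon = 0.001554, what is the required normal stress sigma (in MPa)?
Model: a linearly elastic bar under uniaxial stress, so epsilon = sigma / E.
Solve for sigma: sigma = epsilon·E.
Convert to SI units:
  E = 193 GPa = 1.93 × 10¹¹ Pa
Substitute:
  sigma = 0.001554 × (1.93 × 10¹¹)
  sigma = 2.999 × 10⁸ Pa
Convert: sigma = 2.999 × 10⁸ Pa = 299.9 MPa
Final answer: sigma = 299.9 MPa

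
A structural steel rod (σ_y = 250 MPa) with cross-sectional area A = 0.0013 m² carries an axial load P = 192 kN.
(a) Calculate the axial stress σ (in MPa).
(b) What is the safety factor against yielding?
(a) Axial stress σ = P/A. Convert P = 192 kN = 192000 N.
  σ = 192000 / 0.0013 = 1.477 × 10⁸ Pa = 147.7 MPa
(b) Safety factor SF = σ_y/σ = 250 / 147.7 = 1.693
Final answer: (a) σ = 147.7 MPa, (b) SF = 1.693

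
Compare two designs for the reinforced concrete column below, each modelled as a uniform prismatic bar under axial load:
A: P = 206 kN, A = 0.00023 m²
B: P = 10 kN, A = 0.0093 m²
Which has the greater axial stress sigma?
Model: a uniform prismatic bar under axial load, so sigma = P / A (SI units).
  A: sigma = 206000 / 0.00023 = 8.957 × 10⁸ Pa = 895.7 MPa
  B: sigma = 10000 / 0.0093 = 1.075 × 10⁶ Pa = 1.075 MPa
895.7 MPa > 1.075 MPa, so A is larger.
Final answer: A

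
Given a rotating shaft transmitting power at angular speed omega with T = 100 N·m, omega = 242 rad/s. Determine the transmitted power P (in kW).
Model: a rotating shaft transmitting power at angular speed omega, so P = T·omega.
Substitute:
  P = 100 × 242
  P = 24200 W
Convert: P = 24200 W = 24.2 kW
Final answer: P = 24.2 kW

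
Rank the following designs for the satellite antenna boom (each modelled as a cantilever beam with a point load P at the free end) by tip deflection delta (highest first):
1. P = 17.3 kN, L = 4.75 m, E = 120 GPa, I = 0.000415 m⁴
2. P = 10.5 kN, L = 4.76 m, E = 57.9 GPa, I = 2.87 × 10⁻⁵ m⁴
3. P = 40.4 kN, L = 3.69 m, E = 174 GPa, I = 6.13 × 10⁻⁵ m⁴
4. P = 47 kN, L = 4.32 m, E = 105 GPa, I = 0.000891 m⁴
Model: a cantilever beam with a point load P at the free end, so delta = (P·L^3) / (3·E·I) (SI units).
  Case 1: delta = (17300 × 4.75^3) / (3 × (1.2 × 10¹¹) × 0.000415) = 0.01241 m = 12.41 mm
  Case 2: delta = (10500 × 4.76^3) / (3 × (5.79 × 10¹⁰) × (2.87 × 10⁻⁵)) = 0.2272 m = 227.2 mm
  Case 3: delta = (40400 × 3.69^3) / (3 × (1.74 × 10¹¹) × (6.13 × 10⁻⁵)) = 0.06344 m = 63.44 mm
  Case 4: delta = (47000 × 4.32^3) / (3 × (1.05 × 10¹¹) × 0.000891) = 0.0135 m = 13.5 mm
Ordering: 227.2 mm (case 2) > 63.44 mm (case 3) > 13.5 mm (case 4) > 12.41 mm (case 1)
Final answer: 2, 3, 4, 1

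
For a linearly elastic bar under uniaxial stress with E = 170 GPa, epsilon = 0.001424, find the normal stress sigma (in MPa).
Model: a linearly elastic bar under uniaxial stress, so epsilon = sigma / E.
Solve for sigma: sigma = epsilon·E.
Convert to SI units:
  E = 170 GPa = 1.7 × 10¹¹ Pa
Substitute:
  sigma = 0.001424 × (1.7 × 10¹¹)
  sigma = 2.421 × 10⁸ Pa
Convert: sigma = 2.421 × 10⁸ Pa = 242.1 MPa
Final answer: sigma = 242.1 MPa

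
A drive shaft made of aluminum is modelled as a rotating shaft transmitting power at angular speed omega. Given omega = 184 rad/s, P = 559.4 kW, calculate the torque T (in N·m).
Model: a rotating shaft transmitting power at angular speed omega, so P = T·omega.
Solve for T: T = P / omega.
Convert to SI units:
  P = 559.4 kW = 559400 W
Substitute:
  T = 559400 / 184
  T = 3040 N·m
Final answer: T = 3040 N·m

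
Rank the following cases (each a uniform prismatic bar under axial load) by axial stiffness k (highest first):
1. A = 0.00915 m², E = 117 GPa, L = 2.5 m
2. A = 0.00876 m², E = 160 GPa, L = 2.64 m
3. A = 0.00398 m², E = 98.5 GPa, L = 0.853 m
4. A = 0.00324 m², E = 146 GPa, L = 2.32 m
Model: a uniform prismatic bar under axial load, so k = (A·E) / L (SI units).
  Case 1: k = (0.00915 × (1.17 × 10¹¹)) / 2.5 = 4.282 × 10⁸ N/m = 428.2 MN/m
  Case 2: k = (0.00876 × (1.6 × 10¹¹)) / 2.64 = 5.309 × 10⁸ N/m = 530.9 MN/m
  Case 3: k = (0.00398 × (9.85 × 10¹⁰)) / 0.853 = 4.596 × 10⁸ N/m = 459.6 MN/m
  Case 4: k = (0.00324 × (1.46 × 10¹¹)) / 2.32 = 2.039 × 10⁸ N/m = 203.9 MN/m
Ordering: 530.9 MN/m (case 2) > 459.6 MN/m (case 3) > 428.2 MN/m (case 1) > 203.9 MN/m (case 4)
Final answer: 2, 3, 1, 4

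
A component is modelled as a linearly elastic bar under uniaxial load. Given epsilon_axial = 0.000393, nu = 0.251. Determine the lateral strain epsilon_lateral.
Model: a linearly elastic bar under uniaxial load, so epsilon_lateral = -nu·epsilon_axial.
Substitute:
  epsilon_lateral = -(0.251 × 0.000393)
  epsilon_lateral = -9.864 × 10⁻⁵
Final answer: epsilon_lateral = -9.864 × 10⁻⁵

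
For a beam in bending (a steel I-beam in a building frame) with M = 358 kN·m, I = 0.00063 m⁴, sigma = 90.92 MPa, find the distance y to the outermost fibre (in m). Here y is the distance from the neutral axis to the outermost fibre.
Model: a beam in bending, so sigma = (M·y) / I.
Solve for y: y = (sigma·I) / M.
Convert to SI units:
  M = 358 kN·m = 358000 N·m
  sigma = 90.92 MPa = 9.092 × 10⁷ Pa
Substitute:
  y = ((9.092 × 10⁷) × 0.00063) / 358000
  y = 0.16 m
Final answer: y = 0.16 m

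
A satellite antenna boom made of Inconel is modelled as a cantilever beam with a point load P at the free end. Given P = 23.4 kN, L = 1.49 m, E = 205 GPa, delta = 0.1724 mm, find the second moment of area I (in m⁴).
Model: a cantilever beam with a point load P at the free end, so delta = (P·L^3) / (3·E·I).
Solve for I: I = (P·L^3) / (3·delta·E).
Convert to SI units:
  P = 23.4 kN = 23400 N
  E = 205 GPa = 2.05 × 10¹¹ Pa
  delta = 0.1724 mm = 0.0001724 m
Substitute:
  I = (23400 × 1.49^3) / (3 × 0.0001724 × (2.05 × 10¹¹))
  I = 0.0007301 m⁴
Final answer: I = 0.0007301 m⁴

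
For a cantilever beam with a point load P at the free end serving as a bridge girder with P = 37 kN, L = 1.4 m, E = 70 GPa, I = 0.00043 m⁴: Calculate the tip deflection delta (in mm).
Model: a cantilever beam with a point load P at the free end, so delta = (P·L^3) / (3·E·I).
Convert to SI units:
  P = 37 kN = 37000 N
  E = 70 GPa = 7 × 10¹⁰ Pa
Substitute:
  delta = (37000 × 1.4^3) / (3 × (7 × 10¹⁰) × 0.00043)
  delta = 0.001124 m
Convert: delta = 0.001124 m = 1.124 mm
Final answer: delta = 1.124 mm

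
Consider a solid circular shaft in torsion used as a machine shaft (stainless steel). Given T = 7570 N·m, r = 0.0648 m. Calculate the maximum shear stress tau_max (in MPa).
Model: a solid circular shaft in torsion, so tau_max = (2·T) / (π·r^3).
Substitute:
  tau_max = (2 × 7570) / (π × 0.0648^3)
  tau_max = 1.771 × 10⁷ Pa
Convert: tau_max = 1.771 × 10⁷ Pa = 17.71 MPa
Final answer: tau_max = 17.71 MPa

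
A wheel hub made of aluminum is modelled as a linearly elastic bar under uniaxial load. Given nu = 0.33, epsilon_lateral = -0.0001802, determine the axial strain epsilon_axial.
Model: a linearly elastic bar under uniaxial load, so epsilon_lateral = -nu·epsilon_axial.
Solve for epsilon_axial: epsilon_axial = -epsilon_lateral / nu.
Substitute:
  epsilon_axial = -(-0.0001802) / 0.33
  epsilon_axial = 0.0005461
Final answer: epsilon_axial = 0.0005461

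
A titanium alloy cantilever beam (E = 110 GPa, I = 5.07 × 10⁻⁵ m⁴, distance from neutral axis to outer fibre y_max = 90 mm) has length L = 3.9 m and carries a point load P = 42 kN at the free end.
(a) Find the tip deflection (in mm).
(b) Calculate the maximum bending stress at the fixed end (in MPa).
(a) Tip deflection of a cantilever with an end point load: δ = P·L^3 / (3·E·I). Convert P = 42 kN = 42000 N, E = 110 GPa = 1.1 × 10¹¹ Pa.
  δ = (42000 × 3.9^3) / (3 × (1.1 × 10¹¹) × (5.07 × 10⁻⁵)) = 0.1489 m = 148.9 mm
(b) Maximum bending moment at the fixed end: M = P·L = 42000 × 3.9 = 163800 N·m. Convert y_max = 90 mm = 0.09 m.
  σ = M·y_max / I = (163800 × 0.09) / (5.07 × 10⁻⁵) = 2.908 × 10⁸ Pa = 290.8 MPa
Final answer: (a) δ = 148.9 mm, (b) σ = 290.8 MPa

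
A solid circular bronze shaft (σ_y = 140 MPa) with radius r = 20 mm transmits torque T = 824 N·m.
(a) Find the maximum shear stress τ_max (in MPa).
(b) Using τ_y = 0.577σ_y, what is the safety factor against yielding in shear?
(a) For a solid circular shaft, τ_max = T·r/J with J = π·r^4/2, i.e. τ_max = 2·T / (π·r^3). Convert r = 20 mm = 0.02 m.
  τ_max = (2 × 824) / (π × 0.02^3) = 6.557 × 10⁷ Pa = 65.57 MPa
(b) τ_y = 0.577 × 140 = 80.78 MPa
  SF = τ_y/τ_max = 80.78 / 65.57 = 1.232
Final answer: (a) τ_max = 65.57 MPa, (b) SF = 1.232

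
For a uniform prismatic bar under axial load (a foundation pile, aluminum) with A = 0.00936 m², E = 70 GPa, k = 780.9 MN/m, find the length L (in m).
Model: a uniform prismatic bar under axial load, so k = (A·E) / L.
Solve for L: L = (A·E) / k.
Convert to SI units:
  E = 70 GPa = 7 × 10¹⁰ Pa
  k = 780.9 MN/m = 7.809 × 10⁸ N/m
Substitute:
  L = (0.00936 × (7 × 10¹⁰)) / (7.809 × 10⁸)
  L = 0.839 m
Final answer: L = 0.839 m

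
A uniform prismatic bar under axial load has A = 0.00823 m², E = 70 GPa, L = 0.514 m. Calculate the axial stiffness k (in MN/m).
Model: a uniform prismatic bar under axial load, so k = (A·E) / L.
Convert to SI units:
  E = 70 GPa = 7 × 10¹⁰ Pa
Substitute:
  k = (0.00823 × (7 × 10¹⁰)) / 0.514
  k = 1.121 × 10⁹ N/m
Convert: k = 1.121 × 10⁹ N/m = 1121 MN/m
Final answer: k = 1121 MN/m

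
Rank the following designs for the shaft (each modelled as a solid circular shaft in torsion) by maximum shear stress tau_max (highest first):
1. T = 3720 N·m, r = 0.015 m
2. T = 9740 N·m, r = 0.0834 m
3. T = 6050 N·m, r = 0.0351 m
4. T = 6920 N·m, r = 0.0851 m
Model: a solid circular shaft in torsion, so tau_max = (2·T) / (π·r^3) (SI units).
  Case 1: tau_max = (2 × 3720) / (π × 0.015^3) = 7.017 × 10⁸ Pa = 701.7 MPa
  Case 2: tau_max = (2 × 9740) / (π × 0.0834^3) = 1.069 × 10⁷ Pa = 10.69 MPa
  Case 3: tau_max = (2 × 6050) / (π × 0.0351^3) = 8.907 × 10⁷ Pa = 89.07 MPa
  Case 4: tau_max = (2 × 6920) / (π × 0.0851^3) = 7.148 × 10⁶ Pa = 7.148 MPa
Ordering: 701.7 MPa (case 1) > 89.07 MPa (case 3) > 10.69 MPa (case 2) > 7.148 MPa (case 4)
Final answer: 1, 3, 2, 4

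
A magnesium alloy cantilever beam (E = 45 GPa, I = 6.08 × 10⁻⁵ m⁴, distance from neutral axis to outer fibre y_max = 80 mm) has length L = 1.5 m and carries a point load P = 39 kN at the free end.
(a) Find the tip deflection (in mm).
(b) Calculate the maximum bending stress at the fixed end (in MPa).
(a) Tip deflection of a cantilever with an end point load: δ = P·L^3 / (3·E·I). Convert P = 39 kN = 39000 N, E = 45 GPa = 4.5 × 10¹⁰ Pa.
  δ = (39000 × 1.5^3) / (3 × (4.5 × 10¹⁰) × (6.08 × 10⁻⁵)) = 0.01604 m = 16.04 mm
(b) Maximum bending moment at the fixed end: M = P·L = 39000 × 1.5 = 58500 N·m. Convert y_max = 80 mm = 0.08 m.
  σ = M·y_max / I = (58500 × 0.08) / (6.08 × 10⁻⁵) = 7.697 × 10⁷ Pa = 76.97 MPa
Final answer: (a) δ = 16.04 mm, (b) σ = 76.97 MPa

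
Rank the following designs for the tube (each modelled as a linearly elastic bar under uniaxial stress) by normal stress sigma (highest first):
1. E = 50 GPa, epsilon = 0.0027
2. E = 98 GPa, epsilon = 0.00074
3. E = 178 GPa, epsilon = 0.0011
Model: a linearly elastic bar under uniaxial stress, so sigma = E·epsilon (SI units).
  Case 1: sigma = (5 × 10¹⁰) × 0.0027 = 1.35 × 10⁸ Pa = 135 MPa
  Case 2: sigma = (9.8 × 10¹⁰) × 0.00074 = 7.252 × 10⁷ Pa = 72.52 MPa
  Case 3: sigma = (1.78 × 10¹¹) × 0.0011 = 1.958 × 10⁸ Pa = 195.8 MPa
Ordering: 195.8 MPa (case 3) > 135 MPa (case 1) > 72.52 MPa (case 2)
Final answer: 3, 1, 2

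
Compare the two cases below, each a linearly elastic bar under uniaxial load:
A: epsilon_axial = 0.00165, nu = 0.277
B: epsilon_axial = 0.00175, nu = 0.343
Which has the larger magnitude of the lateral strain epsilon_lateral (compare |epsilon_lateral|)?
Model: a linearly elastic bar under uniaxial load, so epsilon_lateral = -nu·epsilon_axial (SI units).
  A: epsilon_lateral = -(0.277 × 0.00165) = -0.0004571
  B: epsilon_lateral = -(0.343 × 0.00175) = -0.0006003
|epsilon_lateral|: A = 0.0004571, B = 0.0006003, so B is larger in magnitude.
Final answer: B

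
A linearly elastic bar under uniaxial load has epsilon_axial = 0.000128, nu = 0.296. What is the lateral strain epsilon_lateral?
Model: a linearly elastic bar under uniaxial load, so epsilon_lateral = -nu·epsilon_axial.
Substitute:
  epsilon_lateral = -(0.296 × 0.000128)
  epsilon_lateral = -3.789 × 10⁻⁵
Final answer: epsilon_lateral = -3.789 × 10⁻⁵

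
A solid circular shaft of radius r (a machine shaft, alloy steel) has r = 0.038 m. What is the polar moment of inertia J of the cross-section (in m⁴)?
Model: a solid circular shaft of radius r, so J = (π·r^4) / 2.
Substitute:
  J = (π × 0.038^4) / 2
  J = 3.275 × 10⁻⁶ m⁴
Final answer: J = 3.275 × 10⁻⁶ m⁴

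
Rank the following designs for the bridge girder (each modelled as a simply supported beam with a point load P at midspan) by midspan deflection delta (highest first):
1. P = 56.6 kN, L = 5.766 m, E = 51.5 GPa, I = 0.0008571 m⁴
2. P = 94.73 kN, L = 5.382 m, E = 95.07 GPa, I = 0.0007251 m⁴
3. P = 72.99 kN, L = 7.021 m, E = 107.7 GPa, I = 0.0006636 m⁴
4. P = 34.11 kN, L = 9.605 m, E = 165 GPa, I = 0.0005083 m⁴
Model: a simply supported beam with a point load P at midspan, so delta = (P·L^3) / (48·E·I) (SI units).
  Case 1: delta = (56600 × 5.766^3) / (48 × (5.15 × 10¹⁰) × 0.0008571) = 0.005121 m = 5.121 mm
  Case 2: delta = (94730 × 5.382^3) / (48 × (9.507 × 10¹⁰) × 0.0007251) = 0.004463 m = 4.463 mm
  Case 3: delta = (72990 × 7.021^3) / (48 × (1.077 × 10¹¹) × 0.0006636) = 0.007364 m = 7.364 mm
  Case 4: delta = (34110 × 9.605^3) / (48 × (1.65 × 10¹¹) × 0.0005083) = 0.007508 m = 7.508 mm
Ordering: 7.508 mm (case 4) > 7.364 mm (case 3) > 5.121 mm (case 1) > 4.463 mm (case 2)
Final answer: 4, 3, 1, 2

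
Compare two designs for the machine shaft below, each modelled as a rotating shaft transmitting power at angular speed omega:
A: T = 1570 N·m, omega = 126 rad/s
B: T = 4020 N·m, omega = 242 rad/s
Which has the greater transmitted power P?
Model: a rotating shaft transmitting power at angular speed omega, so P = T·omega (SI units).
  A: P = 1570 × 126 = 197800 W = 197.8 kW
  B: P = 4020 × 242 = 972800 W = 972.8 kW
972.8 kW > 197.8 kW, so B is larger.
Final answer: B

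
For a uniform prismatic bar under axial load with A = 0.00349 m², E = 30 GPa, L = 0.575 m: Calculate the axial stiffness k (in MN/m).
Model: a uniform prismatic bar under axial load, so k = (A·E) / L.
Convert to SI units:
  E = 30 GPa = 3 × 10¹⁰ Pa
Substitute:
  k = (0.00349 × (3 × 10¹⁰)) / 0.575
  k = 1.821 × 10⁸ N/m
Convert: k = 1.821 × 10⁸ N/m = 182.1 MN/m
Final answer: k = 182.1 MN/m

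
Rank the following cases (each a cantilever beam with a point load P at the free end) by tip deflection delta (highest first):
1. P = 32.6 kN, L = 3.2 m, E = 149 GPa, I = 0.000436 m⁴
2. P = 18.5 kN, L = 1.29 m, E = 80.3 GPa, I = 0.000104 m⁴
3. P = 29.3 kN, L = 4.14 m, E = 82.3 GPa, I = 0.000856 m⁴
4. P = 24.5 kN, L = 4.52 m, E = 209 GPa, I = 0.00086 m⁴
Model: a cantilever beam with a point load P at the free end, so delta = (P·L^3) / (3·E·I) (SI units).
  Case 1: delta = (32600 × 3.2^3) / (3 × (1.49 × 10¹¹) × 0.000436) = 0.005481 m = 5.481 mm
  Case 2: delta = (18500 × 1.29^3) / (3 × (8.03 × 10¹⁰) × 0.000104) = 0.001585 m = 1.585 mm
  Case 3: delta = (29300 × 4.14^3) / (3 × (8.23 × 10¹⁰) × 0.000856) = 0.009837 m = 9.837 mm
  Case 4: delta = (24500 × 4.52^3) / (3 × (2.09 × 10¹¹) × 0.00086) = 0.004196 m = 4.196 mm
Ordering: 9.837 mm (case 3) > 5.481 mm (case 1) > 4.196 mm (case 4) > 1.585 mm (case 2)
Final answer: 3, 1, 4, 2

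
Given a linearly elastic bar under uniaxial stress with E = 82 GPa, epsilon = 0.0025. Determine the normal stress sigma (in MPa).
Model: a linearly elastic bar under uniaxial stress, so sigma = E·epsilon.
Convert to SI units:
  E = 82 GPa = 8.2 × 10¹⁰ Pa
Substitute:
  sigma = (8.2 × 10¹⁰) × 0.0025
  sigma = 2.05 × 10⁸ Pa
Convert: sigma = 2.05 × 10⁸ Pa = 205 MPa
Final answer: sigma = 205 MPa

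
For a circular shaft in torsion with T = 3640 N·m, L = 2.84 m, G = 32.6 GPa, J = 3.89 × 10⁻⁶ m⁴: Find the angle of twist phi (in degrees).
Model: a circular shaft in torsion, so phi = (T·L) / (G·J).
Convert to SI units:
  G = 32.6 GPa = 3.26 × 10¹⁰ Pa
Substitute:
  phi = (3640 × 2.84) / ((3.26 × 10¹⁰) × (3.89 × 10⁻⁶))
  phi = 0.08152 rad
Convert to degrees: phi = 0.08152 × 180/π = 4.671°
Final answer: phi = 4.671°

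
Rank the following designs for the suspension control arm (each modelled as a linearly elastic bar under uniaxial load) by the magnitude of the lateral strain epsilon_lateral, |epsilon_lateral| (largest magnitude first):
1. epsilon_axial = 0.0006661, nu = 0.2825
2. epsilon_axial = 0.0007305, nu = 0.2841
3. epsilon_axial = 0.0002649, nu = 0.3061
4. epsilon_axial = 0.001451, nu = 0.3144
Model: a linearly elastic bar under uniaxial load, so epsilon_lateral = -nu·epsilon_axial (SI units).
  Case 1: epsilon_lateral = -(0.2825 × 0.0006661) = -0.0001882
  Case 2: epsilon_lateral = -(0.2841 × 0.0007305) = -0.0002075
  Case 3: epsilon_lateral = -(0.3061 × 0.0002649) = -8.109 × 10⁻⁵
  Case 4: epsilon_lateral = -(0.3144 × 0.001451) = -0.0004562
Ordering by |epsilon_lateral|: 0.0004562 (case 4) > 0.0002075 (case 2) > 0.0001882 (case 1) > 8.109 × 10⁻⁵ (case 3)
Final answer: 4, 2, 1, 3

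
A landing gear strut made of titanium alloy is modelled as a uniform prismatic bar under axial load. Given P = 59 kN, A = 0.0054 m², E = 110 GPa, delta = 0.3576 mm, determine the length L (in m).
Model: a uniform prismatic bar under axial load, so delta = (P·L) / (A·E).
Solve for L: L = (delta·A·E) / P.
Convert to SI units:
  P = 59 kN = 59000 N
  E = 110 GPa = 1.1 × 10¹¹ Pa
  delta = 0.3576 mm = 0.0003576 m
Substitute:
  L = (0.0003576 × 0.0054 × (1.1 × 10¹¹)) / 59000
  L = 3.6 m
Final answer: L = 3.6 m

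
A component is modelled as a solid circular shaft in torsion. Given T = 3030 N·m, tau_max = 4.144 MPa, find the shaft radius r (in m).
Model: a solid circular shaft in torsion, so tau_max = (2·T) / (π·r^3).
Solve for r: r = ((2·T) / (π·tau_max))^(1/3).
Convert to SI units:
  tau_max = 4.144 MPa = 4.144 × 10⁶ Pa
Substitute:
  r = ((2 × 3030) / (π × (4.144 × 10⁶)))^(1/3)
  r = 0.0775 m
Final answer: r = 0.0775 m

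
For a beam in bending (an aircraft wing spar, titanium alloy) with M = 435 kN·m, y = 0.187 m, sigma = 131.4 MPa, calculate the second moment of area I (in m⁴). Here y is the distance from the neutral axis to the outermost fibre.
Model: a beam in bending, so sigma = (M·y) / I.
Solve for I: I = (M·y) / sigma.
Convert to SI units:
  M = 435 kN·m = 435000 N·m
  sigma = 131.4 MPa = 1.314 × 10⁸ Pa
Substitute:
  I = (435000 × 0.187) / (1.314 × 10⁸)
  I = 0.0006191 m⁴
Final answer: I = 0.0006191 m⁴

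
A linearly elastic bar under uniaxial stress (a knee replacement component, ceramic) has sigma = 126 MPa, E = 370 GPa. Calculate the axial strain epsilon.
Model: a linearly elastic bar under uniaxial stress, so epsilon = sigma / E.
Convert to SI units:
  sigma = 126 MPa = 1.26 × 10⁸ Pa
  E = 370 GPa = 3.7 × 10¹¹ Pa
Substitute:
  epsilon = (1.26 × 10⁸) / (3.7 × 10¹¹)
  epsilon = 0.0003405
Final answer: epsilon = 0.0003405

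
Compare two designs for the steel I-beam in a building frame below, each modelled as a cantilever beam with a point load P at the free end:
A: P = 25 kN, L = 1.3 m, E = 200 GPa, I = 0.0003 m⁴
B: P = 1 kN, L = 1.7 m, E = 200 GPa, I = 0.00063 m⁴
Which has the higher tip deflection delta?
Model: a cantilever beam with a point load P at the free end, so delta = (P·L^3) / (3·E·I) (SI units).
  A: delta = (25000 × 1.3^3) / (3 × (2 × 10¹¹) × 0.0003) = 0.0003051 m = 0.3051 mm
  B: delta = (1000 × 1.7^3) / (3 × (2 × 10¹¹) × 0.00063) = 1.3 × 10⁻⁵ m = 0.013 mm
0.3051 mm > 0.013 mm, so A is larger.
Final answer: A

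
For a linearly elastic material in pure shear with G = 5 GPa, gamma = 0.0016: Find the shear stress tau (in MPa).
Model: a linearly elastic material in pure shear, so tau = G·gamma.
Convert to SI units:
  G = 5 GPa = 5 × 10⁹ Pa
Substitute:
  tau = (5 × 10⁹) × 0.0016
  tau = 8 × 10⁶ Pa
Convert: tau = 8 × 10⁶ Pa = 8 MPa
Final answer: tau = 8 MPa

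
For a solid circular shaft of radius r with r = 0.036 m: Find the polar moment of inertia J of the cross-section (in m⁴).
Model: a solid circular shaft of radius r, so J = (π·r^4) / 2.
Substitute:
  J = (π × 0.036^4) / 2
  J = 2.638 × 10⁻⁶ m⁴
Final answer: J = 2.638 × 10⁻⁶ m⁴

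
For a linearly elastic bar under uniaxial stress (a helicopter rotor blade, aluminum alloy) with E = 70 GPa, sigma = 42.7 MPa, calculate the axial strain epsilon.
Model: a linearly elastic bar under uniaxial stress, so sigma = E·epsilon.
Solve for epsilon: epsilon = sigma / E.
Convert to SI units:
  E = 70 GPa = 7 × 10¹⁰ Pa
  sigma = 42.7 MPa = 4.27 × 10⁷ Pa
Substitute:
  epsilon = (4.27 × 10⁷) / (7 × 10¹⁰)
  epsilon = 0.00061
Final answer: epsilon = 0.00061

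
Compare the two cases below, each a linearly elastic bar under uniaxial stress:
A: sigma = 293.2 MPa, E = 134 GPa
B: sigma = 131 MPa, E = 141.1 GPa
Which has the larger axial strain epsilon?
Model: a linearly elastic bar under uniaxial stress, so epsilon = sigma / E (SI units).
  A: epsilon = (2.932 × 10⁸) / (1.34 × 10¹¹) = 0.002188
  B: epsilon = (1.31 × 10⁸) / (1.411 × 10¹¹) = 0.0009284
0.002188 > 0.0009284, so A is larger.
Final answer: A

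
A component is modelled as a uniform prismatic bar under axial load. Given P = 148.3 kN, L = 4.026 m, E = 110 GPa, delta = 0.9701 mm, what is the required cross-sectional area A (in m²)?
Model: a uniform prismatic bar under axial load, so delta = (P·L) / (A·E).
Solve for A: A = (P·L) / (delta·E).
Convert to SI units:
  P = 148.3 kN = 148300 N
  E = 110 GPa = 1.1 × 10¹¹ Pa
  delta = 0.9701 mm = 0.0009701 m
Substitute:
  A = (148300 × 4.026) / (0.0009701 × (1.1 × 10¹¹))
  A = 0.005595 m²
Final answer: A = 0.005595 m²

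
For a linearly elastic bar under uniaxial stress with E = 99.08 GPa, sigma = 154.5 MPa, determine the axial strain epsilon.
Model: a linearly elastic bar under uniaxial stress, so sigma = E·epsilon.
Solve for epsilon: epsilon = sigma / E.
Convert to SI units:
  E = 99.08 GPa = 9.908 × 10¹⁰ Pa
  sigma = 154.5 MPa = 1.545 × 10⁸ Pa
Substitute:
  epsilon = (1.545 × 10⁸) / (9.908 × 10¹⁰)
  epsilon = 0.001559
Final answer: epsilon = 0.001559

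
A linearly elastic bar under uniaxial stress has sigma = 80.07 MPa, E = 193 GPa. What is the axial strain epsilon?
Model: a linearly elastic bar under uniaxial stress, so epsilon = sigma / E.
Convert to SI units:
  sigma = 80.07 MPa = 8.007 × 10⁷ Pa
  E = 193 GPa = 1.93 × 10¹¹ Pa
Substitute:
  epsilon = (8.007 × 10⁷) / (1.93 × 10¹¹)
  epsilon = 0.0004149
Final answer: epsilon = 0.0004149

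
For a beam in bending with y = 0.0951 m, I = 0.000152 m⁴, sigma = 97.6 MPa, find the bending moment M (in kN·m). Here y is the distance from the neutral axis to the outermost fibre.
Model: a beam in bending, so sigma = (M·y) / I.
Solve for M: M = (sigma·I) / y.
Convert to SI units:
  sigma = 97.6 MPa = 9.76 × 10⁷ Pa
Substitute:
  M = ((9.76 × 10⁷) × 0.000152) / 0.0951
  M = 156000 N·m
Convert: M = 156000 N·m = 156 kN·m
Final answer: M = 156 kN·m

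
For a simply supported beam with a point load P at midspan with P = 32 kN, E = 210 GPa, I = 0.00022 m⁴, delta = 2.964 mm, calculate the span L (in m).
Model: a simply supported beam with a point load P at midspan, so delta = (P·L^3) / (48·E·I).
Solve for L: L = ((48·delta·E·I) / P)^(1/3).
Convert to SI units:
  P = 32 kN = 32000 N
  E = 210 GPa = 2.1 × 10¹¹ Pa
  delta = 2.964 mm = 0.002964 m
Substitute:
  L = ((48 × 0.002964 × (2.1 × 10¹¹) × 0.00022) / 32000)^(1/3)
  L = 5.9 m
Final answer: L = 5.9 m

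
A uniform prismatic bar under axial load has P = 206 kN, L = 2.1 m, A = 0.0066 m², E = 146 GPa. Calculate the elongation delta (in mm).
Model: a uniform prismatic bar under axial load, so delta = (P·L) / (A·E).
Convert to SI units:
  P = 206 kN = 206000 N
  E = 146 GPa = 1.46 × 10¹¹ Pa
Substitute:
  delta = (206000 × 2.1) / (0.0066 × (1.46 × 10¹¹))
  delta = 0.0004489 m
Convert: delta = 0.0004489 m = 0.4489 mm
Final answer: delta = 0.4489 mm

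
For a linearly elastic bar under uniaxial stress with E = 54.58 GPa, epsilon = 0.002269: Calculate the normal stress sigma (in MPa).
Model: a linearly elastic bar under uniaxial stress, so sigma = E·epsilon.
Convert to SI units:
  E = 54.58 GPa = 5.458 × 10¹⁰ Pa
Substitute:
  sigma = (5.458 × 10¹⁰) × 0.002269
  sigma = 1.238 × 10⁸ Pa
Convert: sigma = 1.238 × 10⁸ Pa = 123.8 MPa
Final answer: sigma = 123.8 MPa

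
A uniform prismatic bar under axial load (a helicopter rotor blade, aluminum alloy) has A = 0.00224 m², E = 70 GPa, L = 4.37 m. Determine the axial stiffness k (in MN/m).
Model: a uniform prismatic bar under axial load, so k = (A·E) / L.
Convert to SI units:
  E = 70 GPa = 7 × 10¹⁰ Pa
Substitute:
  k = (0.00224 × (7 × 10¹⁰)) / 4.37
  k = 3.588 × 10⁷ N/m
Convert: k = 3.588 × 10⁷ N/m = 35.88 MN/m
Final answer: k = 35.88 MN/m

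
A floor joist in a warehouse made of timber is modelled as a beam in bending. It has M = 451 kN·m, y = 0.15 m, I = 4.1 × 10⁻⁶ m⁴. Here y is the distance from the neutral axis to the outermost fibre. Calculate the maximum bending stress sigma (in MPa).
Model: a beam in bending, so sigma = (M·y) / I.
Convert to SI units:
  M = 451 kN·m = 451000 N·m
Substitute:
  sigma = (451000 × 0.15) / (4.1 × 10⁻⁶)
  sigma = 1.65 × 10¹⁰ Pa
Convert: sigma = 1.65 × 10¹⁰ Pa = 16500 MPa
Final answer: sigma = 16500 MPa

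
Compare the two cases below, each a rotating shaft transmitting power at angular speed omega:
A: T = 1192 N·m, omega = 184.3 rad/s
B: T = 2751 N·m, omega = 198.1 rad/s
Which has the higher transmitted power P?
Model: a rotating shaft transmitting power at angular speed omega, so P = T·omega (SI units).
  A: P = 1192 × 184.3 = 219700 W = 219.7 kW
  B: P = 2751 × 198.1 = 545000 W = 545 kW
545 kW > 219.7 kW, so B is larger.
Final answer: B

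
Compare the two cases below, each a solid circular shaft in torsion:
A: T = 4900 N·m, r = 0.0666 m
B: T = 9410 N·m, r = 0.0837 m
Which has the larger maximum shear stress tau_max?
Model: a solid circular shaft in torsion, so tau_max = (2·T) / (π·r^3) (SI units).
  A: tau_max = (2 × 4900) / (π × 0.0666^3) = 1.056 × 10⁷ Pa = 10.56 MPa
  B: tau_max = (2 × 9410) / (π × 0.0837^3) = 1.022 × 10⁷ Pa = 10.22 MPa
10.56 MPa > 10.22 MPa, so A is larger.
Final answer: A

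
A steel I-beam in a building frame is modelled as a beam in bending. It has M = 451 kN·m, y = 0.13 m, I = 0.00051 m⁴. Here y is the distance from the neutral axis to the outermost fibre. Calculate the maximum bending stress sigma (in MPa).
Model: a beam in bending, so sigma = (M·y) / I.
Convert to SI units:
  M = 451 kN·m = 451000 N·m
Substitute:
  sigma = (451000 × 0.13) / 0.00051
  sigma = 1.15 × 10⁸ Pa
Convert: sigma = 1.15 × 10⁸ Pa = 115 MPa
Final answer: sigma = 115 MPa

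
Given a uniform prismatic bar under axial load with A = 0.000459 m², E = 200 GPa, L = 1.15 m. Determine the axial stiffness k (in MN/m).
Model: a uniform prismatic bar under axial load, so k = (A·E) / L.
Convert to SI units:
  E = 200 GPa = 2 × 10¹¹ Pa
Substitute:
  k = (0.000459 × (2 × 10¹¹)) / 1.15
  k = 7.983 × 10⁷ N/m
Convert: k = 7.983 × 10⁷ N/m = 79.83 MN/m
Final answer: k = 79.83 MN/m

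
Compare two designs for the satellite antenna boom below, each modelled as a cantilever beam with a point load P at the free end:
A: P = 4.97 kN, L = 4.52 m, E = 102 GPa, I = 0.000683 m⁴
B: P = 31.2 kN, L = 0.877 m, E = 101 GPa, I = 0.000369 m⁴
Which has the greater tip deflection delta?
Model: a cantilever beam with a point load P at the free end, so delta = (P·L^3) / (3·E·I) (SI units).
  A: delta = (4970 × 4.52^3) / (3 × (1.02 × 10¹¹) × 0.000683) = 0.002196 m = 2.196 mm
  B: delta = (31200 × 0.877^3) / (3 × (1.01 × 10¹¹) × 0.000369) = 0.0001882 m = 0.1882 mm
2.196 mm > 0.1882 mm, so A is larger.
Final answer: A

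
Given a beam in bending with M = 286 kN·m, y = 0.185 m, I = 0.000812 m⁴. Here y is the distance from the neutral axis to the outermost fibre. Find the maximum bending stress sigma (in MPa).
Model: a beam in bending, so sigma = (M·y) / I.
Convert to SI units:
  M = 286 kN·m = 286000 N·m
Substitute:
  sigma = (286000 × 0.185) / 0.000812
  sigma = 6.516 × 10⁷ Pa
Convert: sigma = 6.516 × 10⁷ Pa = 65.16 MPa
Final answer: sigma = 65.16 MPa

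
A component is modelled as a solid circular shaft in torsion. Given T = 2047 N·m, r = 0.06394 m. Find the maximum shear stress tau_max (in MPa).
Model: a solid circular shaft in torsion, so tau_max = (2·T) / (π·r^3).
Substitute:
  tau_max = (2 × 2047) / (π × 0.06394^3)
  tau_max = 4.985 × 10⁶ Pa
Convert: tau_max = 4.985 × 10⁶ Pa = 4.985 MPa
Final answer: tau_max = 4.985 MPa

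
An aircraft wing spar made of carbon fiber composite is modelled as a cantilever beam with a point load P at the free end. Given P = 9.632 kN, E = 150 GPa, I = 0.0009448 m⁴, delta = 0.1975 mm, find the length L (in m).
Model: a cantilever beam with a point load P at the free end, so delta = (P·L^3) / (3·E·I).
Solve for L: L = ((3·delta·E·I) / P)^(1/3).
Convert to SI units:
  P = 9.632 kN = 9632 N
  E = 150 GPa = 1.5 × 10¹¹ Pa
  delta = 0.1975 mm = 0.0001975 m
Substitute:
  L = ((3 × 0.0001975 × (1.5 × 10¹¹) × 0.0009448) / 9632)^(1/3)
  L = 2.058 m
Final answer: L = 2.058 m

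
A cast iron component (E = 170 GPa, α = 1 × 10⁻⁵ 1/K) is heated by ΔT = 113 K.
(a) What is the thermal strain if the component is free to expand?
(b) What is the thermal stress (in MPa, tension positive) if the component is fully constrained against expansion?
(a) Free thermal strain ε_th = α·ΔT = (1 × 10⁻⁵) × 113 = 0.00113
(b) Fully constrained, the expansion is suppressed, so σ = -E·α·ΔT. Convert E = 170 GPa = 1.7 × 10¹¹ Pa.
  σ = -(1.7 × 10¹¹) × (1 × 10⁻⁵) × 113 = -1.921 × 10⁸ Pa = -192.1 MPa (compressive)
Final answer: (a) ε_th = 0.00113, (b) σ = -192.1 MPa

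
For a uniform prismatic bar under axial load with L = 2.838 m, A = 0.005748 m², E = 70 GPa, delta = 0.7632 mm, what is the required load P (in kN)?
Model: a uniform prismatic bar under axial load, so delta = (P·L) / (A·E).
Solve for P: P = (delta·A·E) / L.
Convert to SI units:
  E = 70 GPa = 7 × 10¹⁰ Pa
  delta = 0.7632 mm = 0.0007632 m
Substitute:
  P = (0.0007632 × 0.005748 × (7 × 10¹⁰)) / 2.838
  P = 108200 N
Convert: P = 108200 N = 108.2 kN
Final answer: P = 108.2 kN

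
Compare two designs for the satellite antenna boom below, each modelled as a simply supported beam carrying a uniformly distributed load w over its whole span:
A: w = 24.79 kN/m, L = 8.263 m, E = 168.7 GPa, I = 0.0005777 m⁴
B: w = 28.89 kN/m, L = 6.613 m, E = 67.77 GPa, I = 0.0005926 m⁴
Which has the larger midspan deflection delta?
Model: a simply supported beam carrying a uniformly distributed load w over its whole span, so delta = (5·w·L^4) / (384·E·I) (SI units).
  A: delta = (5 × 24790 × 8.263^4) / (384 × (1.687 × 10¹¹) × 0.0005777) = 0.01544 m = 15.44 mm
  B: delta = (5 × 28890 × 6.613^4) / (384 × (6.777 × 10¹⁰) × 0.0005926) = 0.01791 m = 17.91 mm
17.91 mm > 15.44 mm, so B is larger.
Final answer: B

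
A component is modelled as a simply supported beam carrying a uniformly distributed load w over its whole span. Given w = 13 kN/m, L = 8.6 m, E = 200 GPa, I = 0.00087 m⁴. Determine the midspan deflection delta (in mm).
Model: a simply supported beam carrying a uniformly distributed load w over its whole span, so delta = (5·w·L^4) / (384·E·I).
Convert to SI units:
  w = 13 kN/m = 13000 N/m
  E = 200 GPa = 2 × 10¹¹ Pa
Substitute:
  delta = (5 × 13000 × 8.6^4) / (384 × (2 × 10¹¹) × 0.00087)
  delta = 0.005321 m
Convert: delta = 0.005321 m = 5.321 mm
Final answer: delta = 5.321 mm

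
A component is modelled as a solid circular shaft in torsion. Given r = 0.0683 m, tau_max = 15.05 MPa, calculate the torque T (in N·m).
Model: a solid circular shaft in torsion, so tau_max = (2·T) / (π·r^3).
Solve for T: T = (π·tau_max·r^3) / 2.
Convert to SI units:
  tau_max = 15.05 MPa = 1.505 × 10⁷ Pa
Substitute:
  T = (π × (1.505 × 10⁷) × 0.0683^3) / 2
  T = 7532 N·m
Final answer: T = 7532 N·m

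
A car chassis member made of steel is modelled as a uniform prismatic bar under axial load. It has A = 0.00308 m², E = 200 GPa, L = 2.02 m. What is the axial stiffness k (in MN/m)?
Model: a uniform prismatic bar under axial load, so k = (A·E) / L.
Convert to SI units:
  E = 200 GPa = 2 × 10¹¹ Pa
Substitute:
  k = (0.00308 × (2 × 10¹¹)) / 2.02
  k = 3.05 × 10⁸ N/m
Convert: k = 3.05 × 10⁸ N/m = 305 MN/m
Final answer: k = 305 MN/m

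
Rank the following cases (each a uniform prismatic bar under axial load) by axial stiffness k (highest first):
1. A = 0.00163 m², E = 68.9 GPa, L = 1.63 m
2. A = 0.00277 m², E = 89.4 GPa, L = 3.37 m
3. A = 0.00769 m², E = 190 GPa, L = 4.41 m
Model: a uniform prismatic bar under axial load, so k = (A·E) / L (SI units).
  Case 1: k = (0.00163 × (6.89 × 10¹⁰)) / 1.63 = 6.89 × 10⁷ N/m = 68.9 MN/m
  Case 2: k = (0.00277 × (8.94 × 10¹⁰)) / 3.37 = 7.348 × 10⁷ N/m = 73.48 MN/m
  Case 3: k = (0.00769 × (1.9 × 10¹¹)) / 4.41 = 3.313 × 10⁸ N/m = 331.3 MN/m
Ordering: 331.3 MN/m (case 3) > 73.48 MN/m (case 2) > 68.9 MN/m (case 1)
Final answer: 3, 2, 1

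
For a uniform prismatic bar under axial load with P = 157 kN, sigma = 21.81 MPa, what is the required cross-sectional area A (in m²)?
Model: a uniform prismatic bar under axial load, so sigma = P / A.
Solve for A: A = P / sigma.
Convert to SI units:
  P = 157 kN = 157000 N
  sigma = 21.81 MPa = 2.181 × 10⁷ Pa
Substitute:
  A = 157000 / (2.181 × 10⁷)
  A = 0.007199 m²
Final answer: A = 0.007199 m²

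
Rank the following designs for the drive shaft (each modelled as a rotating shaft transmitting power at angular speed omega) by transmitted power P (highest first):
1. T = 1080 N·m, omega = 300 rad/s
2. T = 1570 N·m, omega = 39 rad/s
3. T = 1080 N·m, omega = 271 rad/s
Model: a rotating shaft transmitting power at angular speed omega, so P = T·omega (SI units).
  Case 1: P = 1080 × 300 = 324000 W = 324 kW
  Case 2: P = 1570 × 39 = 61230 W = 61.23 kW
  Case 3: P = 1080 × 271 = 292700 W = 292.7 kW
Ordering: 324 kW (case 1) > 292.7 kW (case 3) > 61.23 kW (case 2)
Final answer: 1, 3, 2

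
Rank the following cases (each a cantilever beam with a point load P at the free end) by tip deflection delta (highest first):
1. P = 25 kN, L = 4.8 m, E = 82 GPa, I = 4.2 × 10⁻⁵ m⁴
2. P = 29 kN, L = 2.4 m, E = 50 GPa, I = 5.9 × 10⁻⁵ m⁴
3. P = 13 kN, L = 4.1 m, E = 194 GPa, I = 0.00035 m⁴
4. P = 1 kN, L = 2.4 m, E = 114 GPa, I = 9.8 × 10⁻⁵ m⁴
Model: a cantilever beam with a point load P at the free end, so delta = (P·L^3) / (3·E·I) (SI units).
  Case 1: delta = (25000 × 4.8^3) / (3 × (8.2 × 10¹⁰) × (4.2 × 10⁻⁵)) = 0.2676 m = 267.6 mm
  Case 2: delta = (29000 × 2.4^3) / (3 × (5 × 10¹⁰) × (5.9 × 10⁻⁵)) = 0.0453 m = 45.3 mm
  Case 3: delta = (13000 × 4.1^3) / (3 × (1.94 × 10¹¹) × 0.00035) = 0.004398 m = 4.398 mm
  Case 4: delta = (1000 × 2.4^3) / (3 × (1.14 × 10¹¹) × (9.8 × 10⁻⁵)) = 0.0004125 m = 0.4125 mm
Ordering: 267.6 mm (case 1) > 45.3 mm (case 2) > 4.398 mm (case 3) > 0.4125 mm (case 4)
Final answer: 1, 2, 3, 4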